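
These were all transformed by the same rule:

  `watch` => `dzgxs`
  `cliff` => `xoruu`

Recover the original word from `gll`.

Each pair mirrors across the alphabet (w↔d, a↔z, t↔g): positions sum to 25. Each letter is replaced by its mirror in the alphabet: a↔z, b↔y, c↔x, and so on (the Atbash cipher).
Reversing it on gll: g↔t, l↔o, l↔o.

too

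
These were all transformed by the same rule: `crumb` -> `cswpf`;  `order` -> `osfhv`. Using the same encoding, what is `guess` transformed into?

In crumb: c→c is +0, r→s is +1, u→w is +2, m→p is +3 — the shift increases by 1 each position. The shift increases by 1 at each position, starting from +0: 0, 1, 2, ….
For guess: g+0=g, u+1=v, e+2=g, s+3=v, s+4=w.

gvgvw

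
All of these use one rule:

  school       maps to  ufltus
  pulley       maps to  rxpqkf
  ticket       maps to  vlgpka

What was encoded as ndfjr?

In school: s→u is +2, c→f is +3, h→l is +4, o→t is +5 — the shift increases by 1 each position. The shift increases by 1 at each position, starting from +2: 2, 3, 4, ….
Decoding ndfjr: n−2=l, d−3=a, f−4=b, j−5=e, r−6=l.

label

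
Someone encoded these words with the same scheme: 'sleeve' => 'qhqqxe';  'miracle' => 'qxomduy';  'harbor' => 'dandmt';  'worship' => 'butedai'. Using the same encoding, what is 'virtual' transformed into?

The word is reversed, then every letter is shifted forward by 12.
For virtual: reverse → lautriv; then shift: l+12=x, a+12=m, u+12=g, t+12=f, r+12=d, i+12=u, v+12=h.

xmgfduh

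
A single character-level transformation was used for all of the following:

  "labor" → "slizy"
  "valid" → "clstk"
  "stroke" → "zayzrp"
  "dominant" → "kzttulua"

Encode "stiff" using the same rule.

zatmm

The shift depends on letter class: consonant l→s is +7, but vowel a→l is +11. Vowels shift forward by 11 and consonants shift forward by 7.
On stiff: s(cons)+7=z, t(cons)+7=a, i(vowel)+11=t, f(cons)+7=m, f(cons)+7=m.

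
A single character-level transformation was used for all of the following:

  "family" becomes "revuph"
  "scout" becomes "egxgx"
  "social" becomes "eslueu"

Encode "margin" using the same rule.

yeasmw

Shifts by position in family: pos 0: f→r (+12), pos 1: a→e (+4), pos 2: m→v (+9), pos 3: i→u (+12), pos 4: l→p (+4), pos 5: y→h (+9) — repeating every 3. The shifts repeat in a cycle of length 3: positions 0,1,… shift by +12, +4, +9, then the pattern repeats.
For margin: m+12=y, a+4=e, r+9=a, g+12=s, i+4=m, n+9=w.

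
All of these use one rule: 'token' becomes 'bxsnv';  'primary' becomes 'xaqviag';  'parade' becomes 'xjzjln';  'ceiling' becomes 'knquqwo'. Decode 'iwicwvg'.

anatomy

Shifts by position in token: pos 0: t→b (+8), pos 1: o→x (+9), pos 2: k→s (+8), pos 3: e→n (+9) — repeating every 2. The shifts repeat in a cycle of length 2: positions 0,1,… shift by +8, +9, then the pattern repeats.
Decoding iwicwvg: i−8=a, w−9=n, i−8=a, c−9=t, w−8=o, v−9=m, g−8=y.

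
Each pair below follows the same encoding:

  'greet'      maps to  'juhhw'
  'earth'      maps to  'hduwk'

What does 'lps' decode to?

It's a constant shift of +3 (ROT3).
Decoding lps: l−3=i, p−3=m, s−3=p.

imp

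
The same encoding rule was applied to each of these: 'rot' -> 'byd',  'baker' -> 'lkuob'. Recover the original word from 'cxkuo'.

Compare letters: r→b is +10, o→y is +10, t→d is +10 — a constant shift. It's a constant shift of +10 (ROT10).
Decoding cxkuo: c−10=s, x−10=n, k−10=a, u−10=k, o−10=e.

snake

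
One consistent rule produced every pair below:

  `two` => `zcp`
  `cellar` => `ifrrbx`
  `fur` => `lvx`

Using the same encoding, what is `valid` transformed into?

bbrjj

The shift depends on letter class: consonant t→z is +6, but vowel o→p is +1. Two shifts are in play — +1 for a/e/i/o/u, +6 for every other letter.
For valid: v(cons)+6=b, a(vowel)+1=b, l(cons)+6=r, i(vowel)+1=j, d(cons)+6=j.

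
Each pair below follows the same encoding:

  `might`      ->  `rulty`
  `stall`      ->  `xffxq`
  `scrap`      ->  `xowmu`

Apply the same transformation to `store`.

xftdj

The shifts repeat in a cycle of length 2: positions 0,1,… shift by +5, +12, then the pattern repeats.
For store: s+5=x, t+12=f, o+5=t, r+12=d, e+5=j.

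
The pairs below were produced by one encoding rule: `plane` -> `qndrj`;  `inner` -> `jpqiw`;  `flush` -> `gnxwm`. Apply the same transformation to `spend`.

In plane: p→q is +1, l→n is +2, a→d is +3, n→r is +4 — the shift increases by 1 each position. Letter i (0-indexed) is shifted by i+1, so successive shifts are 1, 2, 3, ….
For spend: s+1=t, p+2=r, e+3=h, n+4=r, d+5=i.

trhri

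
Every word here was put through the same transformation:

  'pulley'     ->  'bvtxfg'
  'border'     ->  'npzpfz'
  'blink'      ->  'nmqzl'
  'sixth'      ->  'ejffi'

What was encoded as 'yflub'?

A repeating key of period 3 is used — shifts +12, +1, +8 over and over.
Undoing it on yflub: y−12=m, f−1=e, l−8=d, u−12=i, b−1=a.

media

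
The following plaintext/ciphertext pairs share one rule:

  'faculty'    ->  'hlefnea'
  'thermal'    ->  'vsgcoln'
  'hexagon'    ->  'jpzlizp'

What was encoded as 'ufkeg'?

suite

The shifts repeat in a cycle of length 2: positions 0,1,… shift by +2, +11, then the pattern repeats.
Decoding ufkeg: u−2=s, f−11=u, k−2=i, e−11=t, g−2=e.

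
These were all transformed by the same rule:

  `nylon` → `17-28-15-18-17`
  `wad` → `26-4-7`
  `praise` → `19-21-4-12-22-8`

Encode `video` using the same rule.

25-12-7-8-18

n is letter #14 and maps to 17: an offset of 3. Each letter is replaced by its alphabet position (a=1..z=26) + 3.
Applying it to video: v=22→25, i=9→12, d=4→7, e=5→8, o=15→18.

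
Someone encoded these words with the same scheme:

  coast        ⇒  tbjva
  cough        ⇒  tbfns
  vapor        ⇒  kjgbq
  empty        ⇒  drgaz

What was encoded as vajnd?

stage

This is an affine cipher: with a=0,…,z=25, each position x becomes (5x+9) mod 26.
Undoing it on vajnd: v(21)→21·(21−9)≡18=s; a(0)→21·(0−9)≡19=t; j(9)→21·(9−9)≡0=a; n(13)→21·(13−9)≡6=g; d(3)→21·(3−9)≡4=e (all mod 26).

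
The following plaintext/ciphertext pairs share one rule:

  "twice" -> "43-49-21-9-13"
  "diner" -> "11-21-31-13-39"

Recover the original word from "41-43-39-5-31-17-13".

t(#20)→43 and w(#23)→49: differences scale by 2, so n = 2·pos + 3. Each letter becomes 2×(its alphabet position, a=1..z=26) + 3.
Undoing it on 41-43-39-5-31-17-13: 41→(41−3)÷2=19=s, 43→(43−3)÷2=20=t, 39→(39−3)÷2=18=r, 5→(5−3)÷2=1=a, 31→(31−3)÷2=14=n, 17→(17−3)÷2=7=g, 13→(13−3)÷2=5=e.

strange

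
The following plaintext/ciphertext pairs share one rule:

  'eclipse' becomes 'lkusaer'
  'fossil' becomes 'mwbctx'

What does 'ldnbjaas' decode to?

In eclipse: e→l is +7, c→k is +8, l→u is +9, i→s is +10 — the shift increases by 1 each position. Letter i (0-indexed) is shifted by i+7, so successive shifts are 7, 8, 9, ….
Decoding ldnbjaas: l−7=e, d−8=v, n−9=e, b−10=r, j−11=y, a−12=o, a−13=n, s−14=e.

everyone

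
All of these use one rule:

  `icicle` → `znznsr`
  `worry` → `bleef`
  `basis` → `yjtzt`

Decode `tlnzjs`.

i(8)→z(25) and c(2)→n(13) fit y≡15x+9 (mod 26); the inverse of 15 mod 26 is 7. Treating letters as 0–25, the rule is x ↦ 15x + 9 (mod 26).
Undoing it on tlnzjs: t(19)→7·(19−9)≡18=s; l(11)→7·(11−9)≡14=o; n(13)→7·(13−9)≡2=c; z(25)→7·(25−9)≡8=i; j(9)→7·(9−9)≡0=a; s(18)→7·(18−9)≡11=l (all mod 26).

social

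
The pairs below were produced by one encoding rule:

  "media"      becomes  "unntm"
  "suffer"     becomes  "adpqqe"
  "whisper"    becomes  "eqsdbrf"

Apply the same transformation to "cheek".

kqopw

Each letter shifts forward by (position + 8), i.e. 8, 9, 10, … — the shift grows by one for each successive letter.
For cheek: c+8=k, h+9=q, e+10=o, e+11=p, k+12=w.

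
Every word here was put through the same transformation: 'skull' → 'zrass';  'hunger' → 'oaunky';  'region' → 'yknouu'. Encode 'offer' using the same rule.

ummky

The shift depends on letter class: consonant s→z is +7, but vowel u→a is +6. The rule splits by letter class: vowels +6, consonants +7.
For offer: o(vowel)+6=u, f(cons)+7=m, f(cons)+7=m, e(vowel)+6=k, r(cons)+7=y.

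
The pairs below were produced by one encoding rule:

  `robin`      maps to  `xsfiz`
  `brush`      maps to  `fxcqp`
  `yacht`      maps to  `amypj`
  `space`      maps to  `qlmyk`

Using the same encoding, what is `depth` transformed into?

Each letter's alphabet position (a=0..z=25) is mapped through 19·x+12 mod 26 — an affine cipher.
Applying it to depth: d(3)→19·3+12≡17=r; e(4)→19·4+12≡10=k; p(15)→19·15+12≡11=l; t(19)→19·19+12≡9=j; h(7)→19·7+12≡15=p (all mod 26).

rkljp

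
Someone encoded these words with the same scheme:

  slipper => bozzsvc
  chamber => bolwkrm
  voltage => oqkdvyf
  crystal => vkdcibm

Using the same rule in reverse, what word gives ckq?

The output letters match the input read backwards, each shifted +10: slipper reversed is reppils. The word is reversed, then every letter is shifted forward by 10.
Undoing it on ckq: shift back: c−10=s, k−10=a, q−10=g → sag; then reverse → gas.

gas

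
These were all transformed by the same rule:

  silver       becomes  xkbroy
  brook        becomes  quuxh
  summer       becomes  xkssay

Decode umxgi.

cargo

The output letters match the input read backwards, each shifted +6: silver reversed is revlis. Two steps: reverse the string, then apply a Caesar shift of +6.
Decoding umxgi: shift back: u−6=o, m−6=g, x−6=r, g−6=a, i−6=c → ograc; then reverse → cargo.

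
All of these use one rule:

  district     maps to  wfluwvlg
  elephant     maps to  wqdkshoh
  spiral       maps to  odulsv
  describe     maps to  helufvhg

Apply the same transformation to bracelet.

whohfdue

The output letters match the input read backwards, each shifted +3: district reversed is tcirtsid. The word is reversed, then every letter is shifted forward by 3.
For bracelet: reverse → telecarb; then shift: t+3=w, e+3=h, l+3=o, e+3=h, c+3=f, a+3=d, r+3=u, b+3=e.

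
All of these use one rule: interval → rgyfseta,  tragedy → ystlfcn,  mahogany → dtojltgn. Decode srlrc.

rigid

Each letter's alphabet position (a=0..z=25) is mapped through 3·x+19 mod 26 — an affine cipher.
Undoing it on srlrc: s(18)→9·(18−19)≡17=r; r(17)→9·(17−19)≡8=i; l(11)→9·(11−19)≡6=g; r(17)→9·(17−19)≡8=i; c(2)→9·(2−19)≡3=d (all mod 26).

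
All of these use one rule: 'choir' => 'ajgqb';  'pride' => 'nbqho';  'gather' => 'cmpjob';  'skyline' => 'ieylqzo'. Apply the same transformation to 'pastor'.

c(2)→a(0) and h(7)→j(9) fit y≡7x+12 (mod 26); the inverse of 7 mod 26 is 15. This is an affine cipher: with a=0,…,z=25, each position x becomes (7x+12) mod 26.
On pastor: p(15)→7·15+12≡13=n; a(0)→7·0+12≡12=m; s(18)→7·18+12≡8=i; t(19)→7·19+12≡15=p; o(14)→7·14+12≡6=g; r(17)→7·17+12≡1=b (all mod 26).

nmipgb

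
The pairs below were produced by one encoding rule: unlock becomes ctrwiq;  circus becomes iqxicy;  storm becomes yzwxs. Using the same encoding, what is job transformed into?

pwh

Vowels shift forward by 8 and consonants shift forward by 6.
On job: j(cons)+6=p, o(vowel)+8=w, b(cons)+6=h.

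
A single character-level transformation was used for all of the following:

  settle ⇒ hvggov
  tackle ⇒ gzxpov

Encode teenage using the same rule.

gvvmztv

Each pair mirrors across the alphabet (s↔h, e↔v, t↔g): positions sum to 25. Letters are reflected about the middle of the alphabet (position → 25−position): Atbash.
Applying it to teenage: t↔g, e↔v, e↔v, n↔m, a↔z, g↔t, e↔v.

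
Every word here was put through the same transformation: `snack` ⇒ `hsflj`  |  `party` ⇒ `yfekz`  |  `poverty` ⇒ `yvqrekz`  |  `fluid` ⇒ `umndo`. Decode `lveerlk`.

correct

s(18)→h(7) and n(13)→s(18) fit y≡3x+5 (mod 26); the inverse of 3 mod 26 is 9. This is an affine cipher: with a=0,…,z=25, each position x becomes (3x+5) mod 26.
Reversing it on lveerlk: l(11)→9·(11−5)≡2=c; v(21)→9·(21−5)≡14=o; e(4)→9·(4−5)≡17=r; e(4)→9·(4−5)≡17=r; r(17)→9·(17−5)≡4=e; l(11)→9·(11−5)≡2=c; k(10)→9·(10−5)≡19=t (all mod 26).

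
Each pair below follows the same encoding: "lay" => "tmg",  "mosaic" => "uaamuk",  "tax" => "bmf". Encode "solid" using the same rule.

aatul

The shift depends on letter class: consonant l→t is +8, but vowel a→m is +12. Two shifts are in play — +12 for a/e/i/o/u, +8 for every other letter.
For solid: s(cons)+8=a, o(vowel)+12=a, l(cons)+8=t, i(vowel)+12=u, d(cons)+8=l.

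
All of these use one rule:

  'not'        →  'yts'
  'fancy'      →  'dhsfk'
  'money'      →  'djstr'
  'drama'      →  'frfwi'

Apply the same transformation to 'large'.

The output letters match the input read backwards, each shifted +5: not reversed is ton. Two steps: reverse the string, then apply a Caesar shift of +5.
Applying it to large: reverse → egral; then shift: e+5=j, g+5=l, r+5=w, a+5=f, l+5=q.

jlwfq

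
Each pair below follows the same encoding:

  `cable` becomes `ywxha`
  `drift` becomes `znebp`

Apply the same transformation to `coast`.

ykwop

Every letter moves 22 places later in the alphabet, wrapping around z→a.
On coast: c+22=y, o+22=k, a+22=w, s+22=o, t+22=p.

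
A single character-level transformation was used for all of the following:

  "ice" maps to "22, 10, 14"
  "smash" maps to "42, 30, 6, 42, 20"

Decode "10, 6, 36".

Each letter becomes 2×(its alphabet position, a=1..z=26) + 4.
Decoding 10, 6, 36: 10→(10−4)÷2=3=c, 6→(6−4)÷2=1=a, 36→(36−4)÷2=16=p.

cap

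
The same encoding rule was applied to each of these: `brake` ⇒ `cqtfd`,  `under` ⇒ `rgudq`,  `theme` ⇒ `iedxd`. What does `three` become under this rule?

ieqdd

b(1)→c(2) and r(17)→q(16) fit y≡9x+19 (mod 26); the inverse of 9 mod 26 is 3. Each letter's alphabet position (a=0..z=25) is mapped through 9·x+19 mod 26 — an affine cipher.
Applying it to three: t(19)→9·19+19≡8=i; h(7)→9·7+19≡4=e; r(17)→9·17+19≡16=q; e(4)→9·4+19≡3=d; e(4)→9·4+19≡3=d (all mod 26).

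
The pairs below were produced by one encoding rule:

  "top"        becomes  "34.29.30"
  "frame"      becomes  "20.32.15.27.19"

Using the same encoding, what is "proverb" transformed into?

t is letter #20 and maps to 34: an offset of 14. The number is (letter's place in the alphabet, a=1) + 14.
On proverb: p=16→30, r=18→32, o=15→29, v=22→36, e=5→19, r=18→32, b=2→16.

30.32.29.36.19.32.16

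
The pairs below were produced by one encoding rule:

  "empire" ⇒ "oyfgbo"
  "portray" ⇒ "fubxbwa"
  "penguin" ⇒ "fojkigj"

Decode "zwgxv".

faith

e(4)→o(14) and m(12)→y(24) fit y≡11x+22 (mod 26); the inverse of 11 mod 26 is 19. Treating letters as 0–25, the rule is x ↦ 11x + 22 (mod 26).
Decoding zwgxv: z(25)→19·(25−22)≡5=f; w(22)→19·(22−22)≡0=a; g(6)→19·(6−22)≡8=i; x(23)→19·(23−22)≡19=t; v(21)→19·(21−22)≡7=h (all mod 26).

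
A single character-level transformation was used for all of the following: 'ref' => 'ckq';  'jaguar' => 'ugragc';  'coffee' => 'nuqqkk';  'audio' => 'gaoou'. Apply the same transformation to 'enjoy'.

The shift depends on letter class: consonant r→c is +11, but vowel e→k is +6. Vowels shift forward by 6 and consonants shift forward by 11.
On enjoy: e(vowel)+6=k, n(cons)+11=y, j(cons)+11=u, o(vowel)+6=u, y(cons)+11=j.

kyuuj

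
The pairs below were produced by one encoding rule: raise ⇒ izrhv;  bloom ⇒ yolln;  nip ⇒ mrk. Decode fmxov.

Each pair mirrors across the alphabet (r↔i, a↔z, i↔r): positions sum to 25. This is the alphabet-reversal cipher (Atbash): a becomes z, b becomes y, etc.
Decoding fmxov: f↔u, m↔n, x↔c, o↔l, v↔e.

uncle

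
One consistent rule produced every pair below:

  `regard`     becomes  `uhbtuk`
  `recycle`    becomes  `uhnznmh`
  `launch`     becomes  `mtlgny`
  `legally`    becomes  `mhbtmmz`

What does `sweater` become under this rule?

r(17)→u(20) and e(4)→h(7) fit y≡23x+19 (mod 26); the inverse of 23 mod 26 is 17. This is an affine cipher: with a=0,…,z=25, each position x becomes (23x+19) mod 26.
On sweater: s(18)→23·18+19≡17=r; w(22)→23·22+19≡5=f; e(4)→23·4+19≡7=h; a(0)→23·0+19≡19=t; t(19)→23·19+19≡14=o; e(4)→23·4+19≡7=h; r(17)→23·17+19≡20=u (all mod 26).

rfhtohu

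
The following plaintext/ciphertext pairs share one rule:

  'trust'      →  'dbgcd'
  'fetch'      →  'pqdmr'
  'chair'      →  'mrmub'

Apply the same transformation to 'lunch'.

The shift depends on letter class: consonant t→d is +10, but vowel u→g is +12. The rule splits by letter class: vowels +12, consonants +10.
For lunch: l(cons)+10=v, u(vowel)+12=g, n(cons)+10=x, c(cons)+10=m, h(cons)+10=r.

vgxmr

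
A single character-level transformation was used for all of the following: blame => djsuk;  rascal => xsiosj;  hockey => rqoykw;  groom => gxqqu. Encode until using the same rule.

b(1)→d(3) and l(11)→j(9) fit y≡11x+18 (mod 26); the inverse of 11 mod 26 is 19. This is an affine cipher: with a=0,…,z=25, each position x becomes (11x+18) mod 26.
Applying it to until: u(20)→11·20+18≡4=e; n(13)→11·13+18≡5=f; t(19)→11·19+18≡19=t; i(8)→11·8+18≡2=c; l(11)→11·11+18≡9=j (all mod 26).

eftcj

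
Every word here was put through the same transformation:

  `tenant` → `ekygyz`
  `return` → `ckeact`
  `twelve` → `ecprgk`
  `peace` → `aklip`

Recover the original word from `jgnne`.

yacht

A repeating key of period 2 is used — shifts +11, +6 over and over.
Decoding jgnne: j−11=y, g−6=a, n−11=c, n−6=h, e−11=t.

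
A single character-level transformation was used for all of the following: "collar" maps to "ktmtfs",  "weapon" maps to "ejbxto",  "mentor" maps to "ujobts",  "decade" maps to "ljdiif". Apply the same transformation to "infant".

The shifts repeat in a cycle of length 3: positions 0,1,… shift by +8, +5, +1, then the pattern repeats.
Applying it to infant: i+8=q, n+5=s, f+1=g, a+8=i, n+5=s, t+1=u.

qsgisu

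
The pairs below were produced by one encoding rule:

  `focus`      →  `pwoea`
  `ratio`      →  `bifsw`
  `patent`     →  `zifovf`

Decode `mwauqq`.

It's a Vigenère-style cipher with numeric key [10,8,12]: position i shifts by key[i mod 3].
Reversing it on mwauqq: m−10=c, w−8=o, a−12=o, u−10=k, q−8=i, q−12=e.

cookie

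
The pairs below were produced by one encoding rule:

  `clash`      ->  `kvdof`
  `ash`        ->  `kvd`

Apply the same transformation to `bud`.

gxe

The output letters match the input read backwards, each shifted +3: clash reversed is hsalc. The word is reversed, then every letter is shifted forward by 3.
On bud: reverse → dub; then shift: d+3=g, u+3=x, b+3=e.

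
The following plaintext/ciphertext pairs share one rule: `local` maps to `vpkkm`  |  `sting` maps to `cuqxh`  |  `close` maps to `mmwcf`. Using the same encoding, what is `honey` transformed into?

rpvoz

Shifts by position in local: pos 0: l→v (+10), pos 1: o→p (+1), pos 2: c→k (+8), pos 3: a→k (+10), pos 4: l→m (+1) — repeating every 3. The shifts repeat in a cycle of length 3: positions 0,1,… shift by +10, +1, +8, then the pattern repeats.
Applying it to honey: h+10=r, o+1=p, n+8=v, e+10=o, y+1=z.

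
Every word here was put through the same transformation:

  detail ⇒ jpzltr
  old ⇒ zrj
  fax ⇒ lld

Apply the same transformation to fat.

The shift depends on letter class: consonant d→j is +6, but vowel e→p is +11. Vowels shift forward by 11 and consonants shift forward by 6.
For fat: f(cons)+6=l, a(vowel)+11=l, t(cons)+6=z.

llz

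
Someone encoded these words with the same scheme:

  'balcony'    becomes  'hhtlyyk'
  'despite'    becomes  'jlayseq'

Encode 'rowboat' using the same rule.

In balcony: b→h is +6, a→h is +7, l→t is +8, c→l is +9 — the shift increases by 1 each position. Each letter shifts forward by (position + 6), i.e. 6, 7, 8, … — the shift grows by one for each successive letter.
On rowboat: r+6=x, o+7=v, w+8=e, b+9=k, o+10=y, a+11=l, t+12=f.

xvekylf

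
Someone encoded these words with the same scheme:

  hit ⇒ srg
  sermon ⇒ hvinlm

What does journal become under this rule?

Each pair mirrors across the alphabet (h↔s, i↔r, t↔g): positions sum to 25. Each letter is replaced by its mirror in the alphabet: a↔z, b↔y, c↔x, and so on (the Atbash cipher).
On journal: j↔q, o↔l, u↔f, r↔i, n↔m, a↔z, l↔o.

qlfimzo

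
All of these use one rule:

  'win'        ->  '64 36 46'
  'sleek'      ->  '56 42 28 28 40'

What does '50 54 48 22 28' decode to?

probe

With a=1..z=26, the number is 2·pos + 18.
Undoing it on 50 54 48 22 28: 50→(50−18)÷2=16=p, 54→(54−18)÷2=18=r, 48→(48−18)÷2=15=o, 22→(22−18)÷2=2=b, 28→(28−18)÷2=5=e.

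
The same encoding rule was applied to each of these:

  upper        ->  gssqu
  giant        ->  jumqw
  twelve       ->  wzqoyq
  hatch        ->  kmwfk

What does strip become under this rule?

The shift depends on letter class: consonant p→s is +3, but vowel u→g is +12. The rule splits by letter class: vowels +12, consonants +3.
Applying it to strip: s(cons)+3=v, t(cons)+3=w, r(cons)+3=u, i(vowel)+12=u, p(cons)+3=s.

vwuus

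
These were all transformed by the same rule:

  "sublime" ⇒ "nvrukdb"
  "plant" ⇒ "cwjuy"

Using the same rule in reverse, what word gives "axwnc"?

tenor

The output letters match the input read backwards, each shifted +9: sublime reversed is emilbus. The word is reversed, then every letter is shifted forward by 9.
Decoding axwnc: shift back: a−9=r, x−9=o, w−9=n, n−9=e, c−9=t → ronet; then reverse → tenor.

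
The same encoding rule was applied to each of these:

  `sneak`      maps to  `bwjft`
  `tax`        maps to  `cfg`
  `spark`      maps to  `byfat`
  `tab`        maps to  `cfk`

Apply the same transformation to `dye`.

mhj

The rule splits by letter class: vowels +5, consonants +9.
Applying it to dye: d(cons)+9=m, y(cons)+9=h, e(vowel)+5=j.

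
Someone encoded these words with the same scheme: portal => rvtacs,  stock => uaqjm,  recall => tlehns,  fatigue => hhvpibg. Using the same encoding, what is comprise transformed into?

evowtpul

Shifts by position in portal: pos 0: p→r (+2), pos 1: o→v (+7), pos 2: r→t (+2), pos 3: t→a (+7) — repeating every 2. The shifts repeat in a cycle of length 2: positions 0,1,… shift by +2, +7, then the pattern repeats.
For comprise: c+2=e, o+7=v, m+2=o, p+7=w, r+2=t, i+7=p, s+2=u, e+7=l.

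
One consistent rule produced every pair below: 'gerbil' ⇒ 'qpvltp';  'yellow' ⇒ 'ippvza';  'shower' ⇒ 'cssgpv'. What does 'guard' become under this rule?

Shifts by position in gerbil: pos 0: g→q (+10), pos 1: e→p (+11), pos 2: r→v (+4), pos 3: b→l (+10), pos 4: i→t (+11), pos 5: l→p (+4) — repeating every 3. The shifts repeat in a cycle of length 3: positions 0,1,… shift by +10, +11, +4, then the pattern repeats.
On guard: g+10=q, u+11=f, a+4=e, r+10=b, d+11=o.

qfebo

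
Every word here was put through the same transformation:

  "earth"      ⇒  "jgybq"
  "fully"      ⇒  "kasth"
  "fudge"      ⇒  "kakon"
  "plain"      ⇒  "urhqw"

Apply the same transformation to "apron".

Each letter shifts forward by (position + 5), i.e. 5, 6, 7, … — the shift grows by one for each successive letter.
For apron: a+5=f, p+6=v, r+7=y, o+8=w, n+9=w.

fvyww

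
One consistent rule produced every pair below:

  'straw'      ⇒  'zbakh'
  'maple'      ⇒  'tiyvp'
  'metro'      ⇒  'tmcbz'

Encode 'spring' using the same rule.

In straw: s→z is +7, t→b is +8, r→a is +9, a→k is +10 — the shift increases by 1 each position. Each letter shifts forward by (position + 7), i.e. 7, 8, 9, … — the shift grows by one for each successive letter.
For spring: s+7=z, p+8=x, r+9=a, i+10=s, n+11=y, g+12=s.

zxasys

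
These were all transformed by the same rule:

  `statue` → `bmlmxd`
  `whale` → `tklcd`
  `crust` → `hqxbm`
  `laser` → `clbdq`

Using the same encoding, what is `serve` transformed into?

s(18)→b(1) and t(19)→m(12) fit y≡11x+11 (mod 26); the inverse of 11 mod 26 is 19. This is an affine cipher: with a=0,…,z=25, each position x becomes (11x+11) mod 26.
On serve: s(18)→11·18+11≡1=b; e(4)→11·4+11≡3=d; r(17)→11·17+11≡16=q; v(21)→11·21+11≡8=i; e(4)→11·4+11≡3=d (all mod 26).

bdqid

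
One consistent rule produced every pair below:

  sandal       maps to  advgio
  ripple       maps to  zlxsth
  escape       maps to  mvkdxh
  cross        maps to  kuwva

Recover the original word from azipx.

swamp

Shifts by position in sandal: pos 0: s→a (+8), pos 1: a→d (+3), pos 2: n→v (+8), pos 3: d→g (+3) — repeating every 2. It's a Vigenère-style cipher with numeric key [8,3]: position i shifts by key[i mod 2].
Undoing it on azipx: a−8=s, z−3=w, i−8=a, p−3=m, x−8=p.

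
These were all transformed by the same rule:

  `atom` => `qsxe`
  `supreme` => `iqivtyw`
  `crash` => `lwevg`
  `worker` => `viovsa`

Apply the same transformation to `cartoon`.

rssxveg

The output letters match the input read backwards, each shifted +4: atom reversed is mota. Read the word backwards and shift each letter +4.
Applying it to cartoon: reverse → nootrac; then shift: n+4=r, o+4=s, o+4=s, t+4=x, r+4=v, a+4=e, c+4=g.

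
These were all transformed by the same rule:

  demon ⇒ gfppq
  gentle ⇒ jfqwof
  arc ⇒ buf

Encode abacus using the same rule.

bebfvv

Two shifts are in play — +1 for a/e/i/o/u, +3 for every other letter.
For abacus: a(vowel)+1=b, b(cons)+3=e, a(vowel)+1=b, c(cons)+3=f, u(vowel)+1=v, s(cons)+3=v.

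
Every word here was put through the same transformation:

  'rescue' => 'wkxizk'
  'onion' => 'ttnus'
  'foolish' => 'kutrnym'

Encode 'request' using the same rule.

Shifts by position in rescue: pos 0: r→w (+5), pos 1: e→k (+6), pos 2: s→x (+5), pos 3: c→i (+6) — repeating every 2. The shifts repeat in a cycle of length 2: positions 0,1,… shift by +5, +6, then the pattern repeats.
On request: r+5=w, e+6=k, q+5=v, u+6=a, e+5=j, s+6=y, t+5=y.

wkvajyy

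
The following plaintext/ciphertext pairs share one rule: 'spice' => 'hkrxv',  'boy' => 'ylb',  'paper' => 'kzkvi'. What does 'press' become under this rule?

Each pair mirrors across the alphabet (s↔h, p↔k, i↔r): positions sum to 25. Each letter is replaced by its mirror in the alphabet: a↔z, b↔y, c↔x, and so on (the Atbash cipher).
For press: p↔k, r↔i, e↔v, s↔h, s↔h.

kivhh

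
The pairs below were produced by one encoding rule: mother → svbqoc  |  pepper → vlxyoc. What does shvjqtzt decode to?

Letter i (0-indexed) is shifted by i+6, so successive shifts are 6, 7, 8, ….
Decoding shvjqtzt: s−6=m, h−7=a, v−8=n, j−9=a, q−10=g, t−11=i, z−12=n, t−13=g.

managing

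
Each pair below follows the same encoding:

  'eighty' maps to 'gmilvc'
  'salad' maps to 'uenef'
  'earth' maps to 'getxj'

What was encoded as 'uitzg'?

serve

Shifts by position in eighty: pos 0: e→g (+2), pos 1: i→m (+4), pos 2: g→i (+2), pos 3: h→l (+4) — repeating every 2. It's a Vigenère-style cipher with numeric key [2,4]: position i shifts by key[i mod 2].
Reversing it on uitzg: u−2=s, i−4=e, t−2=r, z−4=v, g−2=e.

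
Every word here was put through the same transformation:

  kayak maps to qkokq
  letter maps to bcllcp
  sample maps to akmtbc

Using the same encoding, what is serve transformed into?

acphc

k(10)→q(16) and a(0)→k(10) fit y≡11x+10 (mod 26); the inverse of 11 mod 26 is 19. Each letter's alphabet position (a=0..z=25) is mapped through 11·x+10 mod 26 — an affine cipher.
Applying it to serve: s(18)→11·18+10≡0=a; e(4)→11·4+10≡2=c; r(17)→11·17+10≡15=p; v(21)→11·21+10≡7=h; e(4)→11·4+10≡2=c (all mod 26).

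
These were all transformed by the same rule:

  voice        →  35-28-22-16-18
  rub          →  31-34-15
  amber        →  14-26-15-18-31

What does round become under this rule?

v is letter #22 and maps to 35: an offset of 13. Letters become their 1-based position plus 13 (so a→14, b→15, …).
On round: r=18→31, o=15→28, u=21→34, n=14→27, d=4→17.

31-28-34-27-17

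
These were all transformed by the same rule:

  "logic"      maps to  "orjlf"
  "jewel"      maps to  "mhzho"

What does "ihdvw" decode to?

feast

Compare letters: l→o is +3, o→r is +3, g→j is +3 — a constant shift. Every letter moves 3 places later in the alphabet, wrapping around z→a.
Undoing it on ihdvw: i−3=f, h−3=e, d−3=a, v−3=s, w−3=t.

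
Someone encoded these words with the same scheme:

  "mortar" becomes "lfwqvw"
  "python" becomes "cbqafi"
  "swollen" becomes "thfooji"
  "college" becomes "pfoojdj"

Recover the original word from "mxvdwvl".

m(12)→l(11) and o(14)→f(5) fit y≡23x+21 (mod 26); the inverse of 23 mod 26 is 17. This is an affine cipher: with a=0,…,z=25, each position x becomes (23x+21) mod 26.
Decoding mxvdwvl: m(12)→17·(12−21)≡3=d; x(23)→17·(23−21)≡8=i; v(21)→17·(21−21)≡0=a; d(3)→17·(3−21)≡6=g; w(22)→17·(22−21)≡17=r; v(21)→17·(21−21)≡0=a; l(11)→17·(11−21)≡12=m (all mod 26).

diagram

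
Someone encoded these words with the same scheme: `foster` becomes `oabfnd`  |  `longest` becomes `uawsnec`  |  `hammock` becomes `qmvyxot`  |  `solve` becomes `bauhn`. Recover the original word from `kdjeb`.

brass

Shifts by position in foster: pos 0: f→o (+9), pos 1: o→a (+12), pos 2: s→b (+9), pos 3: t→f (+12) — repeating every 2. It's a Vigenère-style cipher with numeric key [9,12]: position i shifts by key[i mod 2].
Decoding kdjeb: k−9=b, d−12=r, j−9=a, e−12=s, b−9=s.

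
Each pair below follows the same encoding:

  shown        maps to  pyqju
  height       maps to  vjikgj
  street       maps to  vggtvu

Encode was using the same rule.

ucy

Two steps: reverse the string, then apply a Caesar shift of +2.
On was: reverse → saw; then shift: s+2=u, a+2=c, w+2=y.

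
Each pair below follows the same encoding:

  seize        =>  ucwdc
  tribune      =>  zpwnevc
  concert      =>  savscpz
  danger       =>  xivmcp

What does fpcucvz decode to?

s(18)→u(20) and e(4)→c(2) fit y≡5x+8 (mod 26); the inverse of 5 mod 26 is 21. Each letter's alphabet position (a=0..z=25) is mapped through 5·x+8 mod 26 — an affine cipher.
Undoing it on fpcucvz: f(5)→21·(5−8)≡15=p; p(15)→21·(15−8)≡17=r; c(2)→21·(2−8)≡4=e; u(20)→21·(20−8)≡18=s; c(2)→21·(2−8)≡4=e; v(21)→21·(21−8)≡13=n; z(25)→21·(25−8)≡19=t (all mod 26).

present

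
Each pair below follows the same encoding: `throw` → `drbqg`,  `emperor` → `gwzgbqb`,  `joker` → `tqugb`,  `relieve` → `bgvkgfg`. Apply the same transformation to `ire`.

The rule splits by letter class: vowels +2, consonants +10.
Applying it to ire: i(vowel)+2=k, r(cons)+10=b, e(vowel)+2=g.

kbg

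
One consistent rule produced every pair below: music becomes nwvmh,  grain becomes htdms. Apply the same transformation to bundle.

In music: m→n is +1, u→w is +2, s→v is +3, i→m is +4 — the shift increases by 1 each position. Each letter shifts forward by (position + 1), i.e. 1, 2, 3, … — the shift grows by one for each successive letter.
For bundle: b+1=c, u+2=w, n+3=q, d+4=h, l+5=q, e+6=k.

cwqhqk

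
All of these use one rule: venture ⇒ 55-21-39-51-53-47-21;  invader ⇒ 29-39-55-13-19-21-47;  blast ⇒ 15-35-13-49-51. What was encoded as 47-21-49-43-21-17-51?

respect

With a=1..z=26, the number is 2·pos + 11.
Reversing it on 47-21-49-43-21-17-51: 47→(47−11)÷2=18=r, 21→(21−11)÷2=5=e, 49→(49−11)÷2=19=s, 43→(43−11)÷2=16=p, 21→(21−11)÷2=5=e, 17→(17−11)÷2=3=c, 51→(51−11)÷2=20=t.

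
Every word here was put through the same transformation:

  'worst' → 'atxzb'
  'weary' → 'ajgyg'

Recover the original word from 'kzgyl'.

Letter i (0-indexed) is shifted by i+4, so successive shifts are 4, 5, 6, ….
Undoing it on kzgyl: k−4=g, z−5=u, g−6=a, y−7=r, l−8=d.

guard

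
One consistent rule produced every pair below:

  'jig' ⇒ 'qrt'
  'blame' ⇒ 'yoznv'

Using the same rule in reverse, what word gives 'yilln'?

broom

Each pair mirrors across the alphabet (j↔q, i↔r, g↔t): positions sum to 25. This is the alphabet-reversal cipher (Atbash): a becomes z, b becomes y, etc.
Decoding yilln: y↔b, i↔r, l↔o, l↔o, n↔m.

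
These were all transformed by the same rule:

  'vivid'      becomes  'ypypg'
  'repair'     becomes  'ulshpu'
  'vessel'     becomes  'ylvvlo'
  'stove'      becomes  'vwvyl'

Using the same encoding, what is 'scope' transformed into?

vfvsl

The shift depends on letter class: consonant v→y is +3, but vowel i→p is +7. The rule splits by letter class: vowels +7, consonants +3.
On scope: s(cons)+3=v, c(cons)+3=f, o(vowel)+7=v, p(cons)+3=s, e(vowel)+7=l.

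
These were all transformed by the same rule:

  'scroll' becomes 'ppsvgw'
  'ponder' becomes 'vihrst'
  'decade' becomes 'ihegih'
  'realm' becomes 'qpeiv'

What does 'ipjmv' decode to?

The output letters match the input read backwards, each shifted +4: scroll reversed is llorcs. Read the word backwards and shift each letter +4.
Undoing it on ipjmv: shift back: i−4=e, p−4=l, j−4=f, m−4=i, v−4=r → elfir; then reverse → rifle.

rifle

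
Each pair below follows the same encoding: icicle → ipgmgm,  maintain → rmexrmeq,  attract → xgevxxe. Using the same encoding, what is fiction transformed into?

rsmxgmj

The word is reversed, then every letter is shifted forward by 4.
Applying it to fiction: reverse → noitcif; then shift: n+4=r, o+4=s, i+4=m, t+4=x, c+4=g, i+4=m, f+4=j.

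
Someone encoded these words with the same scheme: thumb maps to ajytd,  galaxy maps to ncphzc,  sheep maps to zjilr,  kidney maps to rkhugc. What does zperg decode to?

snake

Shifts by position in thumb: pos 0: t→a (+7), pos 1: h→j (+2), pos 2: u→y (+4), pos 3: m→t (+7), pos 4: b→d (+2) — repeating every 3. A repeating key of period 3 is used — shifts +7, +2, +4 over and over.
Decoding zperg: z−7=s, p−2=n, e−4=a, r−7=k, g−2=e.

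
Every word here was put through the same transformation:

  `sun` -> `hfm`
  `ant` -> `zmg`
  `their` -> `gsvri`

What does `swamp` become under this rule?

hdznk

Each pair mirrors across the alphabet (s↔h, u↔f, n↔m): positions sum to 25. Letters are reflected about the middle of the alphabet (position → 25−position): Atbash.
Applying it to swamp: s↔h, w↔d, a↔z, m↔n, p↔k.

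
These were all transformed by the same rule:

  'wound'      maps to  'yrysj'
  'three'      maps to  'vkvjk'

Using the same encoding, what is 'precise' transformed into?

Each letter shifts forward by (position + 2), i.e. 2, 3, 4, … — the shift grows by one for each successive letter.
For precise: p+2=r, r+3=u, e+4=i, c+5=h, i+6=o, s+7=z, e+8=m.

ruihozm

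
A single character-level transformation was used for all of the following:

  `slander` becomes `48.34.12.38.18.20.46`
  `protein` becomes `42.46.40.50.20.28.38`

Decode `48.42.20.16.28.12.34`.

With a=1..z=26, the number is 2·pos + 10.
Decoding 48.42.20.16.28.12.34: 48→(48−10)÷2=19=s, 42→(42−10)÷2=16=p, 20→(20−10)÷2=5=e, 16→(16−10)÷2=3=c, 28→(28−10)÷2=9=i, 12→(12−10)÷2=1=a, 34→(34−10)÷2=12=l.

special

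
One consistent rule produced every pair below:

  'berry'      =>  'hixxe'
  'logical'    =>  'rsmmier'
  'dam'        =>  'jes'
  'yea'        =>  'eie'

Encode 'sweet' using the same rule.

The shift depends on letter class: consonant b→h is +6, but vowel e→i is +4. The rule splits by letter class: vowels +4, consonants +6.
Applying it to sweet: s(cons)+6=y, w(cons)+6=c, e(vowel)+4=i, e(vowel)+4=i, t(cons)+6=z.

yciiz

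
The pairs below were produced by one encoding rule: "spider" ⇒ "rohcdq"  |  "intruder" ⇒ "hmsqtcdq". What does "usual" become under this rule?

Every letter moves 25 places later in the alphabet, wrapping around z→a.
Applying it to usual: u+25=t, s+25=r, u+25=t, a+25=z, l+25=k.

trtzk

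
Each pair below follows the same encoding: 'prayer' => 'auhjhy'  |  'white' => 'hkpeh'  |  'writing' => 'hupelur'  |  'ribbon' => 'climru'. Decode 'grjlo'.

Shifts by position in prayer: pos 0: p→a (+11), pos 1: r→u (+3), pos 2: a→h (+7), pos 3: y→j (+11), pos 4: e→h (+3), pos 5: r→y (+7) — repeating every 3. It's a Vigenère-style cipher with numeric key [11,3,7]: position i shifts by key[i mod 3].
Decoding grjlo: g−11=v, r−3=o, j−7=c, l−11=a, o−3=l.

vocal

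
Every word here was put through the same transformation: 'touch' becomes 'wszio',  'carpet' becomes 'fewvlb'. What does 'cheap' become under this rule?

In touch: t→w is +3, o→s is +4, u→z is +5, c→i is +6 — the shift increases by 1 each position. The shift increases by 1 at each position, starting from +3: 3, 4, 5, ….
Applying it to cheap: c+3=f, h+4=l, e+5=j, a+6=g, p+7=w.

fljgw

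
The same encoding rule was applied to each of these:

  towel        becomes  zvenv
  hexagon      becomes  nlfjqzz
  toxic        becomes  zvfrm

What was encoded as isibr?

clash

The shift increases by 1 at each position, starting from +6: 6, 7, 8, ….
Decoding isibr: i−6=c, s−7=l, i−8=a, b−9=s, r−10=h.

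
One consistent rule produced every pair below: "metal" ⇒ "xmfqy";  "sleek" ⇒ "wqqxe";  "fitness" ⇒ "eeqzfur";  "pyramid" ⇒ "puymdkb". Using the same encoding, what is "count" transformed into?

fzgao

The output letters match the input read backwards, each shifted +12: metal reversed is latem. Read the word backwards and shift each letter +12.
For count: reverse → tnuoc; then shift: t+12=f, n+12=z, u+12=g, o+12=a, c+12=o.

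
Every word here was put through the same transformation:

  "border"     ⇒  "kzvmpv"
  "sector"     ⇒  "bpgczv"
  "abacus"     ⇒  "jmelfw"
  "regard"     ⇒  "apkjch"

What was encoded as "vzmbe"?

moist

Shifts by position in border: pos 0: b→k (+9), pos 1: o→z (+11), pos 2: r→v (+4), pos 3: d→m (+9), pos 4: e→p (+11), pos 5: r→v (+4) — repeating every 3. The shifts repeat in a cycle of length 3: positions 0,1,… shift by +9, +11, +4, then the pattern repeats.
Decoding vzmbe: v−9=m, z−11=o, m−4=i, b−9=s, e−11=t.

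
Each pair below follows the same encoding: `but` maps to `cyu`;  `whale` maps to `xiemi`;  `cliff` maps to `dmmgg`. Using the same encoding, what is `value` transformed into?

The shift depends on letter class: consonant b→c is +1, but vowel u→y is +4. Vowels shift forward by 4 and consonants shift forward by 1.
Applying it to value: v(cons)+1=w, a(vowel)+4=e, l(cons)+1=m, u(vowel)+4=y, e(vowel)+4=i.

wemyi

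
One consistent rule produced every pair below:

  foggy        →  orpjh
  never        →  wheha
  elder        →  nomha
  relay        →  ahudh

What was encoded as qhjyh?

It's a Vigenère-style cipher with numeric key [9,3]: position i shifts by key[i mod 2].
Reversing it on qhjyh: q−9=h, h−3=e, j−9=a, y−3=v, h−9=y.

heavy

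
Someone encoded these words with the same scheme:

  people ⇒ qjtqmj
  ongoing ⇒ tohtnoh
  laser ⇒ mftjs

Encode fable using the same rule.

gfcmj

Vowels shift forward by 5 and consonants shift forward by 1.
For fable: f(cons)+1=g, a(vowel)+5=f, b(cons)+1=c, l(cons)+1=m, e(vowel)+5=j.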